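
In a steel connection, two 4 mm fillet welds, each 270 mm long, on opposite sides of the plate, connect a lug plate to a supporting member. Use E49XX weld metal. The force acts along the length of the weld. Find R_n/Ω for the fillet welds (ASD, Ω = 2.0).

E49XX → F_EXX = 490 MPa.
Effective throat t_e = 0.707 × 4 = 2.828 mm.
Total length L = 540 mm; A_we = 2.828 × 540 = 1527 mm².
F_nw = 0.6 F_EXX = 0.6 × 490 = 294 MPa.
R_n = 294 × 1527 × 10⁻³ = 449 kN; R_n/Ω = 449/2.0 = 224.5 kN.

R_n/Ω ≈ 224 kN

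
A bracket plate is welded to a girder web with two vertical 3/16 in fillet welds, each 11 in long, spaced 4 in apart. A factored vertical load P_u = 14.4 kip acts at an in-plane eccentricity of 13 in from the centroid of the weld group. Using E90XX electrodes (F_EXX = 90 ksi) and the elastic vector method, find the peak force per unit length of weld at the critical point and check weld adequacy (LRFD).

f_max ≈ 3.81 kip/in; adequate

Total weld length L_w = 22 in. Treat welds as unit-width lines.
Polar moment about centroid: J = 2[d³/12 + d(b/2)²] = 2[11³/12 + 11×2²] = 309.8 in³.
Direct shear f_v = P/L_w = 14.4 / 22 = 0.6545 kip/in (vertical).
Torsion M = P·e = 14.4 × 13 = 187.2 kip·in.
Critical point at (x, y) = (2, 5.5) from centroid. f_tx = M·y/J = 3.323 kip/in; f_ty = M·x/J = 1.208 kip/in.
Resultant f_max = √[f_tx² + (f_v + f_ty)²] = √[3.323² + (0.6545 + 1.208)²] = 3.81 kip/in.
Capacity per unit length: φr_n = 0.75 × 0.6 × 90 × (0.707 × 0.1875) = 5.369 kip/in.
3.81 ≤ 5.369 → adequate.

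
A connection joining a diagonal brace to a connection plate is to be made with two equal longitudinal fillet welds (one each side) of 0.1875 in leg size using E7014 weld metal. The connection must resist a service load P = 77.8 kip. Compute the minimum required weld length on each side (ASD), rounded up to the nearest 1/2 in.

L = 14 in on each side

E70XX → F_EXX = 70 ksi.
Throat t_e = 0.707 × 0.1875 = 0.1326 in.
r_n/Ω = (0.6 × 70 × 0.1326) / 2.0 = 2.784 kip/in.
L_req = P / (r_n/Ω) = 77.8 / 2.784 = 27.95 in total.
Per side: 27.95 / 2 = 13.97 in.
Round up → use L = 14 in on each side.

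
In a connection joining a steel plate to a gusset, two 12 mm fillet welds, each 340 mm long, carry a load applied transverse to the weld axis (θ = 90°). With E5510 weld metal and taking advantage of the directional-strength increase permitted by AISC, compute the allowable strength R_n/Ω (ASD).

E55XX → F_EXX = 550 MPa.
t_e = 0.707 × 12 = 8.484 mm; A_we = 8.484 × 680 = 5769 mm².
Directional factor: 1.0 + 0.5 sin^1.5(90°) = 1.5.
F_nw = 0.6 × 550 × 1.5 = 495 MPa.
R_n/Ω = (495 × 5769) / 2.0 × 10⁻³ = 1428 kN.

R_n/Ω ≈ 1430 kN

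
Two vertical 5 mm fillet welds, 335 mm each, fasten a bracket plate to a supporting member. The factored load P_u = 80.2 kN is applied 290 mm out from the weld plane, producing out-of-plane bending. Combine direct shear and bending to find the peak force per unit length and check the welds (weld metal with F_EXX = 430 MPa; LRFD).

L_w = 2 × 335 = 670 mm; section modulus (unit throat) S = 2 × L²/6 = 37410 mm².
Direct shear f_v = P/L_w = 80.2×10³/670 = 119.7 N/mm.
Moment M = P × e = 80.2×10³ × 290 = 23258000 N·mm; bending f_b = M/S = 621.7 N/mm.
f_max = √(f_v² + f_b²) = √(119.7² + 621.7²) = 633.2 N/mm.
φr_n = 0.75 × 0.6 × 430 × (0.707 × 5) = 684 N/mm → adequate.

f_max ≈ 633 N/mm; adequate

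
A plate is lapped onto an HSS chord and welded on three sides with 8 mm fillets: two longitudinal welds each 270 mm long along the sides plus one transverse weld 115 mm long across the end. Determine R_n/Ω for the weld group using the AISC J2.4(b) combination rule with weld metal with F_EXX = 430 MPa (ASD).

R_n/Ω ≈ 478 kN

t_e = 0.707 × 8 = 5.656 mm.
R_nwl = 0.6 × 430 × 5.656 × 540 × 10⁻³ = 788 kN (longitudinal, 2 welds).
R_nwt = 0.6 × 430 × 5.656 × 115 × 10⁻³ = 167.8 kN (transverse, base value).
(i) R_nwl + R_nwt = 955.8 kN; (ii) 0.85 R_nwl + 1.5 R_nwt = 921.5 kN.
R_n = max = 955.8 kN [governs: (i)]; R_n/Ω = 477.9 kN.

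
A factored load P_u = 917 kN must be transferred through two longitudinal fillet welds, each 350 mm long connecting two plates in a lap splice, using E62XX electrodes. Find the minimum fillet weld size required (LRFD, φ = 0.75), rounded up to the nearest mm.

w = 7 mm

E62XX → F_EXX = 620 MPa.
Total weld length L = 700 mm.
Required throat t_e = P_u / (φ × 0.6 F_EXX × L) = 917 / (0.75 × 0.6 × 620 × 700 × 10⁻³) = 4.695 mm.
Required leg w = t_e / 0.707 = 6.641 mm → use 7 mm.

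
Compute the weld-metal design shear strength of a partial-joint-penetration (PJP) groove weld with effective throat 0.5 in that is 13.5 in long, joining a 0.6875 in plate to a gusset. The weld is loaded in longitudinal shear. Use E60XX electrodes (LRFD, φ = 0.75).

E60XX → F_EXX = 60 ksi.
Effective throat (given) t_e = 0.5 in.
A_we = 0.5 × 13.5 = 6.75 in².
F_nw = 0.6 F_EXX = 36 ksi.
φR_n = 0.75 × 36 × 6.75 = 182.2 kip.

φR_n ≈ 182 kip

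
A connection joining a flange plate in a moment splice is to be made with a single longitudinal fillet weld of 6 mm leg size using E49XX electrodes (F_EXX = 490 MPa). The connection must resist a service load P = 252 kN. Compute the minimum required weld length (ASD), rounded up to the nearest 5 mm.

L = 405 mm

Throat t_e = 0.707 × 6 = 4.242 mm.
r_n/Ω = (0.6 × 490 × 4.242) / 2.0 = 623.6 N/mm = 0.6236 kN/mm.
L_req = P / (r_n/Ω) = 252 / 0.6236 = 404.1 mm total.
Round up → use L = 405 mm.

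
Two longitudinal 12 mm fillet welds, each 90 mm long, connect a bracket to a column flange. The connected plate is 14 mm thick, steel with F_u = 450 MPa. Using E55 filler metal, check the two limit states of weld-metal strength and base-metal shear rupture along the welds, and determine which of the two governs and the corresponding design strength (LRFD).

φR_n ≈ 378 kN (weld metal governs)

E55XX → F_EXX = 550 MPa.
t_e = 0.707 × 12 = 8.484 mm; L = 180 mm.
Weld metal: φR_n = 0.75 × 0.6 × 550 × 8.484 × 180 × 10⁻³ = 378 kN.
Base metal (shear rupture): φR_n = 0.75 × 0.6 × 450 × 14 × 180 × 10⁻³ = 510.3 kN.
Governing: weld metal.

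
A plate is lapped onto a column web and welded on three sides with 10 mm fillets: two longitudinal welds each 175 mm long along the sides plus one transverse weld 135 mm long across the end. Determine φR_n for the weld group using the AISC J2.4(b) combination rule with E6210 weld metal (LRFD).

φR_n ≈ 986 kN

E62XX → F_EXX = 620 MPa.
t_e = 0.707 × 10 = 7.07 mm.
R_nwl = 0.6 × 620 × 7.07 × 350 × 10⁻³ = 920.5 kN (longitudinal, 2 welds).
R_nwt = 0.6 × 620 × 7.07 × 135 × 10⁻³ = 355.1 kN (transverse, base value).
(i) R_nwl + R_nwt = 1276 kN; (ii) 0.85 R_nwl + 1.5 R_nwt = 1315 kN.
R_n = max = 1315 kN [governs: (ii)]; φR_n = 986.3 kN.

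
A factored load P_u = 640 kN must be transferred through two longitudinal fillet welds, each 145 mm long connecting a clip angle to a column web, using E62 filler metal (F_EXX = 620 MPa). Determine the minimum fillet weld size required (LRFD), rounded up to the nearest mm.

w = 12 mm

Total weld length L = 290 mm.
Required throat t_e = P_u / (φ × 0.6 F_EXX × L) = 640 / (0.75 × 0.6 × 620 × 290 × 10⁻³) = 7.91 mm.
Required leg w = t_e / 0.707 = 11.19 mm → use 12 mm.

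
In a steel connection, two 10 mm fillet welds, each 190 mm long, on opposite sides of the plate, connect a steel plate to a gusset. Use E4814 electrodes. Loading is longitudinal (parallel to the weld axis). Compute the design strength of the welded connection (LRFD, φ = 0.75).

φR_n ≈ 580 kN

E48XX → F_EXX = 480 MPa.
Effective throat t_e = 0.707 × 10 = 7.07 mm.
Total length L = 380 mm; A_we = 7.07 × 380 = 2687 mm².
F_nw = 0.6 F_EXX = 0.6 × 480 = 288 MPa.
φR_n = 0.75 × 288 × 2687 × 10⁻³ = 580.3 kN.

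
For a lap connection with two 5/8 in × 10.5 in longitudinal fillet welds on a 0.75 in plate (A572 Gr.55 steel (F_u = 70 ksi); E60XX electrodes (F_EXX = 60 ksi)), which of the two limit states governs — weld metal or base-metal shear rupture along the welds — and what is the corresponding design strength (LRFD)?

φR_n ≈ 251 kips (weld metal governs)

t_e = 0.707 × 0.625 = 0.4419 in; L = 21 in.
Weld metal: φR_n = 0.75 × 0.6 × 60 × 0.4419 × 21 = 250.5 kips.
Base metal (shear rupture): φR_n = 0.75 × 0.6 × 70 × 0.75 × 21 = 496.1 kips.
Governing: weld metal.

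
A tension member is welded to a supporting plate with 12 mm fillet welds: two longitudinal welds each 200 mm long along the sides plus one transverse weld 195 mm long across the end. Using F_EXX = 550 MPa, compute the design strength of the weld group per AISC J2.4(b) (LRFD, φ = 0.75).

φR_n ≈ 1330 kN

t_e = 0.707 × 12 = 8.484 mm.
R_nwl = 0.6 × 550 × 8.484 × 400 × 10⁻³ = 1120 kN (longitudinal, 2 welds).
R_nwt = 0.6 × 550 × 8.484 × 195 × 10⁻³ = 545.9 kN (transverse, base value).
(i) R_nwl + R_nwt = 1666 kN; (ii) 0.85 R_nwl + 1.5 R_nwt = 1771 kN.
R_n = max = 1771 kN [governs: (ii)]; φR_n = 1328 kN.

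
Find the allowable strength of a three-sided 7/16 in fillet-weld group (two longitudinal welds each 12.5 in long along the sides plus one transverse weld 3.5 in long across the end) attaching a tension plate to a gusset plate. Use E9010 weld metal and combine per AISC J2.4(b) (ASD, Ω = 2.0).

E90XX → F_EXX = 90 ksi.
t_e = 0.707 × 0.4375 = 0.3093 in.
R_nwl = 0.6 × 90 × 0.3093 × 25 = 417.6 kip (longitudinal, 2 welds).
R_nwt = 0.6 × 90 × 0.3093 × 3.5 = 58.46 kip (transverse, base value).
(i) R_nwl + R_nwt = 476 kip; (ii) 0.85 R_nwl + 1.5 R_nwt = 442.6 kip.
R_n = max = 476 kip [governs: (i)]; R_n/Ω = 238 kip.

R_n/Ω ≈ 238 kip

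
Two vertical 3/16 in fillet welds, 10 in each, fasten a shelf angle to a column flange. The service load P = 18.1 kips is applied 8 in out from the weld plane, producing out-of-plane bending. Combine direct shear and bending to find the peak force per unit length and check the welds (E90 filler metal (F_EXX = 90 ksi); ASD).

f_max ≈ 4.44 kip/in; NOT adequate

L_w = 2 × 10 = 20 in; section modulus (unit throat) S = 2 × L²/6 = 33.33 in².
Direct shear f_v = P/L_w = 18.1/20 = 0.905 kip/in.
Moment M = P × e = 18.1 × 8 = 144.8 kip·in; bending f_b = M/S = 4.344 kip/in.
f_max = √(f_v² + f_b²) = √(0.905² + 4.344²) = 4.437 kip/in.
r_n/Ω = (1/2.0) × 0.6 × 90 × (0.707 × 0.1875) = 3.579 kip/in → NOT adequate.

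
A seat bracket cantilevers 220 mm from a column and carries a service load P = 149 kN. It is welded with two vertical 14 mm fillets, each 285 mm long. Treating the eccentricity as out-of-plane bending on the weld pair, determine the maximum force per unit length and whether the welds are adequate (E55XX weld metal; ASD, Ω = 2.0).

f_max ≈ 1240 N/mm; adequate

E55XX → F_EXX = 550 MPa.
L_w = 2 × 285 = 570 mm; section modulus (unit throat) S = 2 × L²/6 = 27080 mm².
Direct shear f_v = P/L_w = 149×10³/570 = 261.4 N/mm.
Moment M = P × e = 149×10³ × 220 = 32780000 N·mm; bending f_b = M/S = 1211 N/mm.
f_max = √(f_v² + f_b²) = √(261.4² + 1211²) = 1239 N/mm.
r_n/Ω = (1/2.0) × 0.6 × 550 × (0.707 × 14) = 1633 N/mm → adequate.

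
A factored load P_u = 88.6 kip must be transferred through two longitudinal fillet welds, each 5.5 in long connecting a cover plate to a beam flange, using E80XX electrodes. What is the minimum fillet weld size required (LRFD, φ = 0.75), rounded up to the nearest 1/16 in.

w = 3/8 in

E80XX → F_EXX = 80 ksi.
Total weld length L = 11 in.
Required throat t_e = P_u / (φ × 0.6 F_EXX × L) = 88.6 / (0.75 × 0.6 × 80 × 11) = 0.2237 in.
Required leg w = t_e / 0.707 = 0.3165 in → use 3/8 in.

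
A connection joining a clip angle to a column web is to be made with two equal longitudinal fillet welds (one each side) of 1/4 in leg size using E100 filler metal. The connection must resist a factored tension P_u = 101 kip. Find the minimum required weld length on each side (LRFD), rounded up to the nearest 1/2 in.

L = 6.5 in on each side

E100XX → F_EXX = 100 ksi.
Throat t_e = 0.707 × 0.25 = 0.1767 in.
φr_n = 0.75 × 0.6 × 100 × 0.1767 = 7.954 kip/in.
L_req = P_u / φr_n = 101 / 7.954 = 12.7 in total.
Per side: 12.7 / 2 = 6.349 in.
Round up → use L = 6.5 in on each side.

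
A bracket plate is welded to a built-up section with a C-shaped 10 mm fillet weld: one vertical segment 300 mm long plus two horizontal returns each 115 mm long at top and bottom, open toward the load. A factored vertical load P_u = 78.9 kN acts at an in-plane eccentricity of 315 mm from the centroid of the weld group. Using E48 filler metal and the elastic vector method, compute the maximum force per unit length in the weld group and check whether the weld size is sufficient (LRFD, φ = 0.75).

f_max ≈ 626 N/mm; adequate

E48XX → F_EXX = 480 MPa.
Total weld length L_w = 530 mm. Treat welds as unit-width lines.
Centroid: x̄ = 2×115×57.5 / 530 = 24.95 mm from the vertical weld.
Polar moment about centroid: J = I_x + I_y = [300³/12 + 2×115×150²] + [300×24.95² + 2(115³/12 + 115×32.55²)] = 8109000 mm³.
Direct shear f_v = P/L_w = 78.9×10³ / 530 = 148.9 N/mm (vertical).
Torsion M = P·e = 78.9×10³ × 315 = 24854000 N·mm.
Critical point at (x, y) = (90.05, 150) from centroid. f_tx = M·y/J = 459.7 N/mm; f_ty = M·x/J = 276 N/mm.
Resultant f_max = √[f_tx² + (f_v + f_ty)²] = √[459.7² + (148.9 + 276)²] = 626 N/mm.
Capacity per unit length: φr_n = 0.75 × 0.6 × 480 × (0.707 × 10) = 1527 N/mm.
626 ≤ 1527 → adequate.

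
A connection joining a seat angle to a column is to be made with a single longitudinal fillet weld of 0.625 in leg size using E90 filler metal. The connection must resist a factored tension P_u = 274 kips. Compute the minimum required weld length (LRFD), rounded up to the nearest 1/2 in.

L = 15.5 in

E90XX → F_EXX = 90 ksi.
Throat t_e = 0.707 × 0.625 = 0.4419 in.
φr_n = 0.75 × 0.6 × 90 × 0.4419 = 17.9 kips/in.
L_req = P_u / φr_n = 274 / 17.9 = 15.31 in total.
Round up → use L = 15.5 in.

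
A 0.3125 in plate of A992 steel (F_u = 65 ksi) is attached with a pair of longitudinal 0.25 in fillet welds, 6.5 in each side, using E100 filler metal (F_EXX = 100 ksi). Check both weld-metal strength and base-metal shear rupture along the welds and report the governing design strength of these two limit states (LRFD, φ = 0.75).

t_e = 0.707 × 0.25 = 0.1767 in; L = 13 in.
Weld metal: φR_n = 0.75 × 0.6 × 100 × 0.1767 × 13 = 103.4 kips.
Base metal (shear rupture): φR_n = 0.75 × 0.6 × 65 × 0.3125 × 13 = 118.8 kips.
Governing: weld metal.

φR_n ≈ 103 kips (weld metal governs)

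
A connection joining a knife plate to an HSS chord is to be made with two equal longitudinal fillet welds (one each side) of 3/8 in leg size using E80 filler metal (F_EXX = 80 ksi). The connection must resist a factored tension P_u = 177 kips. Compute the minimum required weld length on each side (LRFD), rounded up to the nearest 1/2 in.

L = 9.5 in on each side

Throat t_e = 0.707 × 0.375 = 0.2651 in.
φr_n = 0.75 × 0.6 × 80 × 0.2651 = 9.544 kips/in.
L_req = P_u / φr_n = 177 / 9.544 = 18.54 in total.
Per side: 18.54 / 2 = 9.272 in.
Round up → use L = 9.5 in on each side.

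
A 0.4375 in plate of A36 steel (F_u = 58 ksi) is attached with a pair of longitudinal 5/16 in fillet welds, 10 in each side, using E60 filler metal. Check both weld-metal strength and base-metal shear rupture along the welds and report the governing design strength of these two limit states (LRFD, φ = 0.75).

E60XX → F_EXX = 60 ksi.
t_e = 0.707 × 0.3125 = 0.2209 in; L = 20 in.
Weld metal: φR_n = 0.75 × 0.6 × 60 × 0.2209 × 20 = 119.3 kips.
Base metal (shear rupture): φR_n = 0.75 × 0.6 × 58 × 0.4375 × 20 = 228.4 kips.
Governing: weld metal.

φR_n ≈ 119 kips (weld metal governs)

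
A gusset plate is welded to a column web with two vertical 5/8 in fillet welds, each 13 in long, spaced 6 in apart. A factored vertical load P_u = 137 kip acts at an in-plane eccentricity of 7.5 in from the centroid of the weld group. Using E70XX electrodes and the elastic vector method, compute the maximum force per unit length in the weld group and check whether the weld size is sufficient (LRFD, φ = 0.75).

E70XX → F_EXX = 70 ksi.
Total weld length L_w = 26 in. Treat welds as unit-width lines.
Polar moment about centroid: J = 2[d³/12 + d(b/2)²] = 2[13³/12 + 13×3²] = 600.2 in³.
Direct shear f_v = P/L_w = 137 / 26 = 5.269 kip/in (vertical).
Torsion M = P·e = 137 × 7.5 = 1027.5 kip·in.
Critical point at (x, y) = (3, 6.5) from centroid. f_tx = M·y/J = 11.13 kip/in; f_ty = M·x/J = 5.136 kip/in.
Resultant f_max = √[f_tx² + (f_v + f_ty)²] = √[11.13² + (5.269 + 5.136)²] = 15.24 kip/in.
Capacity per unit length: φr_n = 0.75 × 0.6 × 70 × (0.707 × 0.625) = 13.92 kip/in.
15.24 > 13.92 → NOT adequate.

f_max ≈ 15.2 kip/in; NOT adequate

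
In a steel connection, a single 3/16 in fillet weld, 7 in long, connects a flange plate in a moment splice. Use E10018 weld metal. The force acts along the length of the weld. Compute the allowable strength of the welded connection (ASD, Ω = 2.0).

E100XX → F_EXX = 100 ksi.
Effective throat t_e = 0.707 × 0.1875 = 0.1326 in.
Total length L = 7 in; A_we = 0.1326 × 7 = 0.9279 in².
F_nw = 0.6 F_EXX = 0.6 × 100 = 60 ksi.
R_n = 60 × 0.9279 = 55.68 kip; R_n/Ω = 55.68/2.0 = 27.84 kip.

R_n/Ω ≈ 27.8 kip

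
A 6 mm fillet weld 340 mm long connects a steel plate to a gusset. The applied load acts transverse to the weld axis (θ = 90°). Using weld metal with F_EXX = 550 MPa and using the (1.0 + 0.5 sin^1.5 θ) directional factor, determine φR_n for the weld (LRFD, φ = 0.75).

φR_n ≈ 535 kN

t_e = 0.707 × 6 = 4.242 mm; A_we = 4.242 × 340 = 1442 mm².
Directional factor: 1.0 + 0.5 sin^1.5(90°) = 1.5.
F_nw = 0.6 × 550 × 1.5 = 495 MPa.
φR_n = 0.75 × 495 × 1442 × 10⁻³ = 535.4 kN.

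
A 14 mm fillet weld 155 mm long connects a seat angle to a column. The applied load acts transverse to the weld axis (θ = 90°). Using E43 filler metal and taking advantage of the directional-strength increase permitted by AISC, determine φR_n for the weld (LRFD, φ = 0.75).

E43XX → F_EXX = 430 MPa.
t_e = 0.707 × 14 = 9.898 mm; A_we = 9.898 × 155 = 1534 mm².
Directional factor: 1.0 + 0.5 sin^1.5(90°) = 1.5.
F_nw = 0.6 × 430 × 1.5 = 387 MPa.
φR_n = 0.75 × 387 × 1534 × 10⁻³ = 445.3 kN.

φR_n ≈ 445 kN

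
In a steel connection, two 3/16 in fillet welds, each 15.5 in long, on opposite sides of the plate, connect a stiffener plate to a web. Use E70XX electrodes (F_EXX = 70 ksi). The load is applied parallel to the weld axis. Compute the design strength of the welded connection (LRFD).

φR_n ≈ 129 kip

Effective throat t_e = 0.707 × 0.1875 = 0.1326 in.
Total length L = 31 in; A_we = 0.1326 × 31 = 4.109 in².
F_nw = 0.6 F_EXX = 0.6 × 70 = 42 ksi.
φR_n = 0.75 × 42 × 4.109 = 129.4 kip.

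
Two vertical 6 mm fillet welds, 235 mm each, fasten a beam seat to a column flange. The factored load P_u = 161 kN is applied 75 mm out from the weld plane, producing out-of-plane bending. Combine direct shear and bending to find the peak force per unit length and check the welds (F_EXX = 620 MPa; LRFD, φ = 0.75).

L_w = 2 × 235 = 470 mm; section modulus (unit throat) S = 2 × L²/6 = 18410 mm².
Direct shear f_v = P/L_w = 161×10³/470 = 342.6 N/mm.
Moment M = P × e = 161×10³ × 75 = 12075000 N·mm; bending f_b = M/S = 656 N/mm.
f_max = √(f_v² + f_b²) = √(342.6² + 656²) = 740 N/mm.
φr_n = 0.75 × 0.6 × 620 × (0.707 × 6) = 1184 N/mm → adequate.

f_max ≈ 740 N/mm; adequate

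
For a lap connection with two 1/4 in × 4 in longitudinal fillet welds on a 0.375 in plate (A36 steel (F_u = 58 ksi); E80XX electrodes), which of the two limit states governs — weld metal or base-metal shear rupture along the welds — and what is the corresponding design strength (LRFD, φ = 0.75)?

E80XX → F_EXX = 80 ksi.
t_e = 0.707 × 0.25 = 0.1767 in; L = 8 in.
Weld metal: φR_n = 0.75 × 0.6 × 80 × 0.1767 × 8 = 50.9 kip.
Base metal (shear rupture): φR_n = 0.75 × 0.6 × 58 × 0.375 × 8 = 78.3 kip.
Governing: weld metal.

φR_n ≈ 50.9 kip (weld metal governs)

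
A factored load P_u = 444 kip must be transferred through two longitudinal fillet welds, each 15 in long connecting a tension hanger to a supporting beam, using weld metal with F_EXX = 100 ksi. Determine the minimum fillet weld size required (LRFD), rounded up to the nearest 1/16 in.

w = 1/2 in

Total weld length L = 30 in.
Required throat t_e = P_u / (φ × 0.6 F_EXX × L) = 444 / (0.75 × 0.6 × 100 × 30) = 0.3289 in.
Required leg w = t_e / 0.707 = 0.4652 in → use 1/2 in.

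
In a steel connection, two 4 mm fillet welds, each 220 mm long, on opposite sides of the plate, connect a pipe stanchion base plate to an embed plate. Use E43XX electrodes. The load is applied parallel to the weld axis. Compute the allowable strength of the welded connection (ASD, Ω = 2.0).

R_n/Ω ≈ 161 kN

E43XX → F_EXX = 430 MPa.
Effective throat t_e = 0.707 × 4 = 2.828 mm.
Total length L = 440 mm; A_we = 2.828 × 440 = 1244 mm².
F_nw = 0.6 F_EXX = 0.6 × 430 = 258 MPa.
R_n = 258 × 1244 × 10⁻³ = 321 kN; R_n/Ω = 321/2.0 = 160.5 kN.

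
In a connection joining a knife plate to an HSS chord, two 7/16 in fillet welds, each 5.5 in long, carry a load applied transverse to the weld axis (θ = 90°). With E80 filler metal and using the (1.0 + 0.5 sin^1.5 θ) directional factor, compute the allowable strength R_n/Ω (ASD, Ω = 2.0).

R_n/Ω ≈ 122 kip

E80XX → F_EXX = 80 ksi.
t_e = 0.707 × 0.4375 = 0.3093 in; A_we = 0.3093 × 11 = 3.402 in².
Directional factor: 1.0 + 0.5 sin^1.5(90°) = 1.5.
F_nw = 0.6 × 80 × 1.5 = 72 ksi.
R_n/Ω = (72 × 3.402) / 2.0 = 122.5 kip.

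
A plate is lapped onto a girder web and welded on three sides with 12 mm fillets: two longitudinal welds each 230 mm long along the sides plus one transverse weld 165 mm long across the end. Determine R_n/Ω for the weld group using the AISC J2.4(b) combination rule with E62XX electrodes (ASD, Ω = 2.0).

R_n/Ω ≈ 1010 kN

E62XX → F_EXX = 620 MPa.
t_e = 0.707 × 12 = 8.484 mm.
R_nwl = 0.6 × 620 × 8.484 × 460 × 10⁻³ = 1452 kN (longitudinal, 2 welds).
R_nwt = 0.6 × 620 × 8.484 × 165 × 10⁻³ = 520.7 kN (transverse, base value).
(i) R_nwl + R_nwt = 1973 kN; (ii) 0.85 R_nwl + 1.5 R_nwt = 2015 kN.
R_n = max = 2015 kN [governs: (ii)]; R_n/Ω = 1008 kN.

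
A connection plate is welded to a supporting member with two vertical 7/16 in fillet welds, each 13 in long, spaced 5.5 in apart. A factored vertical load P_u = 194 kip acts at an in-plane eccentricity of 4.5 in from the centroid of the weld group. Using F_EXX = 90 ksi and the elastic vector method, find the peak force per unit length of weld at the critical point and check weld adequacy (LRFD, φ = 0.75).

f_max ≈ 15.5 kip/in; NOT adequate

Total weld length L_w = 26 in. Treat welds as unit-width lines.
Polar moment about centroid: J = 2[d³/12 + d(b/2)²] = 2[13³/12 + 13×2.75²] = 562.8 in³.
Direct shear f_v = P/L_w = 194 / 26 = 7.462 kip/in (vertical).
Torsion M = P·e = 194 × 4.5 = 873 kip·in.
Critical point at (x, y) = (2.75, 6.5) from centroid. f_tx = M·y/J = 10.08 kip/in; f_ty = M·x/J = 4.266 kip/in.
Resultant f_max = √[f_tx² + (f_v + f_ty)²] = √[10.08² + (7.462 + 4.266)²] = 15.47 kip/in.
Capacity per unit length: φr_n = 0.75 × 0.6 × 90 × (0.707 × 0.4375) = 12.53 kip/in.
15.47 > 12.53 → NOT adequate.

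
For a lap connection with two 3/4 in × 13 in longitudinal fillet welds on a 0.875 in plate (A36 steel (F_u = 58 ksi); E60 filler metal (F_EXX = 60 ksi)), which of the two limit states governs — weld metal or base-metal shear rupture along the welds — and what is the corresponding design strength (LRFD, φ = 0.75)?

φR_n ≈ 372 kip (weld metal governs)

t_e = 0.707 × 0.75 = 0.5302 in; L = 26 in.
Weld metal: φR_n = 0.75 × 0.6 × 60 × 0.5302 × 26 = 372.2 kip.
Base metal (shear rupture): φR_n = 0.75 × 0.6 × 58 × 0.875 × 26 = 593.8 kip.
Governing: weld metal.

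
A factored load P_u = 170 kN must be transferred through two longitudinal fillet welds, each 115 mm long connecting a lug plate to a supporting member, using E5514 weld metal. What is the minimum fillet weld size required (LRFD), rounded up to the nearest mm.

w = 5 mm

E55XX → F_EXX = 550 MPa.
Total weld length L = 230 mm.
Required throat t_e = P_u / (φ × 0.6 F_EXX × L) = 170 / (0.75 × 0.6 × 550 × 230 × 10⁻³) = 2.986 mm.
Required leg w = t_e / 0.707 = 4.224 mm → use 5 mm.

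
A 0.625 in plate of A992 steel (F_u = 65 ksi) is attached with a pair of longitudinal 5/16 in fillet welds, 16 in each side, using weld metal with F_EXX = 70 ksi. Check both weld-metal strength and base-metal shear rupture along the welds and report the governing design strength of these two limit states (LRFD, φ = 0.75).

φR_n ≈ 223 kips (weld metal governs)

t_e = 0.707 × 0.3125 = 0.2209 in; L = 32 in.
Weld metal: φR_n = 0.75 × 0.6 × 70 × 0.2209 × 32 = 222.7 kips.
Base metal (shear rupture): φR_n = 0.75 × 0.6 × 65 × 0.625 × 32 = 585 kips.
Governing: weld metal.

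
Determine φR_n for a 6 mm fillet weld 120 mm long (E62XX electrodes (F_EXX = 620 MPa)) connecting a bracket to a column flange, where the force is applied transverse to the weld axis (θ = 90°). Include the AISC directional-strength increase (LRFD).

t_e = 0.707 × 6 = 4.242 mm; A_we = 4.242 × 120 = 509 mm².
Directional factor: 1.0 + 0.5 sin^1.5(90°) = 1.5.
F_nw = 0.6 × 620 × 1.5 = 558 MPa.
φR_n = 0.75 × 558 × 509 × 10⁻³ = 213 kN.

φR_n ≈ 213 kN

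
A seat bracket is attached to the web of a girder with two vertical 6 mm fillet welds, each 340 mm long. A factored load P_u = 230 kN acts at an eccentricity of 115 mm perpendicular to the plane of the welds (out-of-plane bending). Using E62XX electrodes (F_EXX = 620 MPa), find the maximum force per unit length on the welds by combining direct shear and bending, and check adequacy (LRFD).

L_w = 2 × 340 = 680 mm; section modulus (unit throat) S = 2 × L²/6 = 38530 mm².
Direct shear f_v = P/L_w = 230×10³/680 = 338.2 N/mm.
Moment M = P × e = 230×10³ × 115 = 26450000 N·mm; bending f_b = M/S = 686.4 N/mm.
f_max = √(f_v² + f_b²) = √(338.2² + 686.4²) = 765.2 N/mm.
φr_n = 0.75 × 0.6 × 620 × (0.707 × 6) = 1184 N/mm → adequate.

f_max ≈ 765 N/mm; adequate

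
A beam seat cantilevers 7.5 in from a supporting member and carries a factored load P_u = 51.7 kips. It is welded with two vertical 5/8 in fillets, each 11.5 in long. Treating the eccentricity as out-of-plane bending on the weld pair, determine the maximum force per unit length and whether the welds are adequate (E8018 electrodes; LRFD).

f_max ≈ 9.08 kip/in; adequate

E80XX → F_EXX = 80 ksi.
L_w = 2 × 11.5 = 23 in; section modulus (unit throat) S = 2 × L²/6 = 44.08 in².
Direct shear f_v = P/L_w = 51.7/23 = 2.248 kip/in.
Moment M = P × e = 51.7 × 7.5 = 387.75 kip·in; bending f_b = M/S = 8.796 kip/in.
f_max = √(f_v² + f_b²) = √(2.248² + 8.796²) = 9.079 kip/in.
φr_n = 0.75 × 0.6 × 80 × (0.707 × 0.625) = 15.91 kip/in → adequate.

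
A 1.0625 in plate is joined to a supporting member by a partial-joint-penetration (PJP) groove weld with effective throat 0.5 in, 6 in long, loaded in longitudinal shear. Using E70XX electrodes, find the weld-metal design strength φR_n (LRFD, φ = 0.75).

φR_n ≈ 94.5 kip

E70XX → F_EXX = 70 ksi.
Effective throat (given) t_e = 0.5 in.
A_we = 0.5 × 6 = 3 in².
F_nw = 0.6 F_EXX = 42 ksi.
φR_n = 0.75 × 42 × 3 = 94.5 kip.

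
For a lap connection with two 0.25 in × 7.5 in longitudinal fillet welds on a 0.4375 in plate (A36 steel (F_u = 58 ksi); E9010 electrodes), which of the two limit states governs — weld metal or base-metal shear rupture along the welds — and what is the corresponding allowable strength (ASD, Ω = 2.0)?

R_n/Ω ≈ 71.6 kips (weld metal governs)

E90XX → F_EXX = 90 ksi.
t_e = 0.707 × 0.25 = 0.1767 in; L = 15 in.
Weld metal: R_n/Ω = (1/2.0) × 0.6 × 90 × 0.1767 × 15 = 71.58 kips.
Base metal (shear rupture): R_n/Ω = (1/2.0) × 0.6 × 58 × 0.4375 × 15 = 114.2 kips.
Governing: weld metal.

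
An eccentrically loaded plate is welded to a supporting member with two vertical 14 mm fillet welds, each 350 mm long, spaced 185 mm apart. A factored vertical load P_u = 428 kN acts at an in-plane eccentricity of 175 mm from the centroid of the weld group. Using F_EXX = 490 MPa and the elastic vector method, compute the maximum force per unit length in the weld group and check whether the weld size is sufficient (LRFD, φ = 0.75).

Total weld length L_w = 700 mm. Treat welds as unit-width lines.
Polar moment about centroid: J = 2[d³/12 + d(b/2)²] = 2[350³/12 + 350×92.5²] = 13140000 mm³.
Direct shear f_v = P/L_w = 428×10³ / 700 = 611.4 N/mm (vertical).
Torsion M = P·e = 428×10³ × 175 = 74900000 N·mm.
Critical point at (x, y) = (92.5, 175) from centroid. f_tx = M·y/J = 997.9 N/mm; f_ty = M·x/J = 527.5 N/mm.
Resultant f_max = √[f_tx² + (f_v + f_ty)²] = √[997.9² + (611.4 + 527.5)²] = 1514 N/mm.
Capacity per unit length: φr_n = 0.75 × 0.6 × 490 × (0.707 × 14) = 2183 N/mm.
1514 ≤ 2183 → adequate.

f_max ≈ 1510 N/mm; adequate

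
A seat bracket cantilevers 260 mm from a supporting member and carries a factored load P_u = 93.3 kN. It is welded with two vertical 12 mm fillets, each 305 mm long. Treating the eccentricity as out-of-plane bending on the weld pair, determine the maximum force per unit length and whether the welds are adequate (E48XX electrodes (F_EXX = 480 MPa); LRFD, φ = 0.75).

f_max ≈ 797 N/mm; adequate

L_w = 2 × 305 = 610 mm; section modulus (unit throat) S = 2 × L²/6 = 31010 mm².
Direct shear f_v = P/L_w = 93.3×10³/610 = 153 N/mm.
Moment M = P × e = 93.3×10³ × 260 = 24258000 N·mm; bending f_b = M/S = 782.3 N/mm.
f_max = √(f_v² + f_b²) = √(153² + 782.3²) = 797.1 N/mm.
φr_n = 0.75 × 0.6 × 480 × (0.707 × 12) = 1833 N/mm → adequate.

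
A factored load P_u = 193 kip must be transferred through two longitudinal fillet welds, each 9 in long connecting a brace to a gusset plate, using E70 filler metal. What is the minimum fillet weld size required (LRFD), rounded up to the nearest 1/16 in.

w = 1/2 in

E70XX → F_EXX = 70 ksi.
Total weld length L = 18 in.
Required throat t_e = P_u / (φ × 0.6 F_EXX × L) = 193 / (0.75 × 0.6 × 70 × 18) = 0.3404 in.
Required leg w = t_e / 0.707 = 0.4815 in → use 1/2 in.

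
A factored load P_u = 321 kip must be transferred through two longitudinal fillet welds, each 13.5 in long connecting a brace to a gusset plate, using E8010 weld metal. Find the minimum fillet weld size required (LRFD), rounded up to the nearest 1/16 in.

E80XX → F_EXX = 80 ksi.
Total weld length L = 27 in.
Required throat t_e = P_u / (φ × 0.6 F_EXX × L) = 321 / (0.75 × 0.6 × 80 × 27) = 0.3302 in.
Required leg w = t_e / 0.707 = 0.4671 in → use 1/2 in.

w = 1/2 in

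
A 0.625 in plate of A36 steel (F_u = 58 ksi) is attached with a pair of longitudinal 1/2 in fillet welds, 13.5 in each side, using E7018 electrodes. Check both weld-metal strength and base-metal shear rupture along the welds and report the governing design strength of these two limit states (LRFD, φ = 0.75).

φR_n ≈ 301 kips (weld metal governs)

E70XX → F_EXX = 70 ksi.
t_e = 0.707 × 0.5 = 0.3535 in; L = 27 in.
Weld metal: φR_n = 0.75 × 0.6 × 70 × 0.3535 × 27 = 300.7 kips.
Base metal (shear rupture): φR_n = 0.75 × 0.6 × 58 × 0.625 × 27 = 440.4 kips.
Governing: weld metal.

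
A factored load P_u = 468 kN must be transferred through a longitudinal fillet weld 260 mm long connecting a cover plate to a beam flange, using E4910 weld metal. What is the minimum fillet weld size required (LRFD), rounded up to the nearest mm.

E49XX → F_EXX = 490 MPa.
Total weld length L = 260 mm.
Required throat t_e = P_u / (φ × 0.6 F_EXX × L) = 468 / (0.75 × 0.6 × 490 × 260 × 10⁻³) = 8.163 mm.
Required leg w = t_e / 0.707 = 11.55 mm → use 12 mm.

w = 12 mm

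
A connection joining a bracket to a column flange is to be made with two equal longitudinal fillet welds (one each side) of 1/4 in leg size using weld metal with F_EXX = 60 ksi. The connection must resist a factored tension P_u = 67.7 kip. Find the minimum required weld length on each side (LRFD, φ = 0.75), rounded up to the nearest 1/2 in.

L = 7.5 in on each side

Throat t_e = 0.707 × 0.25 = 0.1767 in.
φr_n = 0.75 × 0.6 × 60 × 0.1767 = 4.772 kip/in.
L_req = P_u / φr_n = 67.7 / 4.772 = 14.19 in total.
Per side: 14.19 / 2 = 7.093 in.
Round up → use L = 7.5 in on each side.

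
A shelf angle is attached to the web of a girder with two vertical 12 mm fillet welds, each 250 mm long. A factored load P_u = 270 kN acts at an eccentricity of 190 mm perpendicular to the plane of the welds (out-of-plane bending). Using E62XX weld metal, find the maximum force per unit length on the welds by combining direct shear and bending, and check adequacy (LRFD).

E62XX → F_EXX = 620 MPa.
L_w = 2 × 250 = 500 mm; section modulus (unit throat) S = 2 × L²/6 = 20830 mm².
Direct shear f_v = P/L_w = 270×10³/500 = 540 N/mm.
Moment M = P × e = 270×10³ × 190 = 51300000 N·mm; bending f_b = M/S = 2462 N/mm.
f_max = √(f_v² + f_b²) = √(540² + 2462²) = 2521 N/mm.
φr_n = 0.75 × 0.6 × 620 × (0.707 × 12) = 2367 N/mm → NOT adequate.

f_max ≈ 2520 N/mm; NOT adequate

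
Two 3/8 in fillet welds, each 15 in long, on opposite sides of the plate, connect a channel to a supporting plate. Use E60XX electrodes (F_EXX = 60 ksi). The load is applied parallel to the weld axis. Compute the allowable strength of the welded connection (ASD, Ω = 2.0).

Effective throat t_e = 0.707 × 0.375 = 0.2651 in.
Total length L = 30 in; A_we = 0.2651 × 30 = 7.954 in².
F_nw = 0.6 F_EXX = 0.6 × 60 = 36 ksi.
R_n = 36 × 7.954 = 286.3 kip; R_n/Ω = 286.3/2.0 = 143.2 kip.

R_n/Ω ≈ 143 kip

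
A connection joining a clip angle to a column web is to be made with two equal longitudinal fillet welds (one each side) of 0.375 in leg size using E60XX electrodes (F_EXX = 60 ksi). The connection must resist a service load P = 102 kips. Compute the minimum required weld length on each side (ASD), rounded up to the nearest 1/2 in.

Throat t_e = 0.707 × 0.375 = 0.2651 in.
r_n/Ω = (0.6 × 60 × 0.2651) / 2.0 = 4.772 kip/in.
L_req = P / (r_n/Ω) = 102 / 4.772 = 21.37 in total.
Per side: 21.37 / 2 = 10.69 in.
Round up → use L = 11 in on each side.

L = 11 in on each side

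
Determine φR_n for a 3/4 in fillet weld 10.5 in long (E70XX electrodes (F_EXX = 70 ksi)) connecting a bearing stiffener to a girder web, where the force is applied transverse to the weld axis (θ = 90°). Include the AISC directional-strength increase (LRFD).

φR_n ≈ 263 kips

t_e = 0.707 × 0.75 = 0.5302 in; A_we = 0.5302 × 10.5 = 5.568 in².
Directional factor: 1.0 + 0.5 sin^1.5(90°) = 1.5.
F_nw = 0.6 × 70 × 1.5 = 63 ksi.
φR_n = 0.75 × 63 × 5.568 = 263.1 kips.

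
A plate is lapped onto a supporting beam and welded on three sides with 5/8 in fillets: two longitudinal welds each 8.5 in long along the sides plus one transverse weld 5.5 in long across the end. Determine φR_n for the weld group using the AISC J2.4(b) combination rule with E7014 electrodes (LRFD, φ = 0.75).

E70XX → F_EXX = 70 ksi.
t_e = 0.707 × 0.625 = 0.4419 in.
R_nwl = 0.6 × 70 × 0.4419 × 17 = 315.5 kips (longitudinal, 2 welds).
R_nwt = 0.6 × 70 × 0.4419 × 5.5 = 102.1 kips (transverse, base value).
(i) R_nwl + R_nwt = 417.6 kips; (ii) 0.85 R_nwl + 1.5 R_nwt = 421.3 kips.
R_n = max = 421.3 kips [governs: (ii)]; φR_n = 316 kips.

φR_n ≈ 316 kips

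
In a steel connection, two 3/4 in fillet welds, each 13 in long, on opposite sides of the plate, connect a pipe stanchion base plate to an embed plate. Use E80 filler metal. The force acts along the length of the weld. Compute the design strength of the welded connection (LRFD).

φR_n ≈ 496 kip

E80XX → F_EXX = 80 ksi.
Effective throat t_e = 0.707 × 0.75 = 0.5302 in.
Total length L = 26 in; A_we = 0.5302 × 26 = 13.79 in².
F_nw = 0.6 F_EXX = 0.6 × 80 = 48 ksi.
φR_n = 0.75 × 48 × 13.79 = 496.3 kip.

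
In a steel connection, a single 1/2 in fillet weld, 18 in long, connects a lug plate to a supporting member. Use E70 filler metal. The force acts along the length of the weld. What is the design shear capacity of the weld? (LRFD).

φR_n ≈ 200 kips

E70XX → F_EXX = 70 ksi.
Effective throat t_e = 0.707 × 0.5 = 0.3535 in.
Total length L = 18 in; A_we = 0.3535 × 18 = 6.363 in².
F_nw = 0.6 F_EXX = 0.6 × 70 = 42 ksi.
φR_n = 0.75 × 42 × 6.363 = 200.4 kips.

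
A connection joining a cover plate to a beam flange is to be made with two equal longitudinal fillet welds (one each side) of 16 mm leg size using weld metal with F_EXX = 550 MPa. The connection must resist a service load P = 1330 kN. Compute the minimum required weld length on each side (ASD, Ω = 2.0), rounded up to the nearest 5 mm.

L = 360 mm on each side

Throat t_e = 0.707 × 16 = 11.31 mm.
r_n/Ω = (0.6 × 550 × 11.31) / 2.0 = 1866 N/mm = 1.866 kN/mm.
L_req = P / (r_n/Ω) = 1330 / 1.866 = 712.6 mm total.
Per side: 712.6 / 2 = 356.3 mm.
Round up → use L = 360 mm on each side.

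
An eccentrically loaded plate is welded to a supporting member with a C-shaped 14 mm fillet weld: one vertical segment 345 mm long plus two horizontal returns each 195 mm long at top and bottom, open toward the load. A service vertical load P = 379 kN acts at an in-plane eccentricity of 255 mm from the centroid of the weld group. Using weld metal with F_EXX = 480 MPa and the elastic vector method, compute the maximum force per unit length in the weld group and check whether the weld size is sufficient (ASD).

f_max ≈ 1580 N/mm; NOT adequate

Total weld length L_w = 735 mm. Treat welds as unit-width lines.
Centroid: x̄ = 2×195×97.5 / 735 = 51.73 mm from the vertical weld.
Polar moment about centroid: J = I_x + I_y = [345³/12 + 2×195×172.5²] + [345×51.73² + 2(195³/12 + 195×45.77²)] = 18000000 mm³.
Direct shear f_v = P/L_w = 379×10³ / 735 = 515.6 N/mm (vertical).
Torsion M = P·e = 379×10³ × 255 = 96645000 N·mm.
Critical point at (x, y) = (143.3, 172.5) from centroid. f_tx = M·y/J = 926 N/mm; f_ty = M·x/J = 769.1 N/mm.
Resultant f_max = √[f_tx² + (f_v + f_ty)²] = √[926² + (515.6 + 769.1)²] = 1584 N/mm.
Capacity per unit length: r_n/Ω = (1/2.0) × 0.6 × 480 × (0.707 × 14) = 1425 N/mm.
1584 > 1425 → NOT adequate.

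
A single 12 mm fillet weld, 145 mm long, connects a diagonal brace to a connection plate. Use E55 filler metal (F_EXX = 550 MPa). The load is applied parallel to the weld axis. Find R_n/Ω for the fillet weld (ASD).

R_n/Ω ≈ 203 kN

Effective throat t_e = 0.707 × 12 = 8.484 mm.
Total length L = 145 mm; A_we = 8.484 × 145 = 1230 mm².
F_nw = 0.6 F_EXX = 0.6 × 550 = 330 MPa.
R_n = 330 × 1230 × 10⁻³ = 406 kN; R_n/Ω = 406/2.0 = 203 kN.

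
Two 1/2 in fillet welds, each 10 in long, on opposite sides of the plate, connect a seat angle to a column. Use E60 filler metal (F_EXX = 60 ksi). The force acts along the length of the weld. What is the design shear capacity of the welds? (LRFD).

Effective throat t_e = 0.707 × 0.5 = 0.3535 in.
Total length L = 20 in; A_we = 0.3535 × 20 = 7.07 in².
F_nw = 0.6 F_EXX = 0.6 × 60 = 36 ksi.
φR_n = 0.75 × 36 × 7.07 = 190.9 kip.

φR_n ≈ 191 kip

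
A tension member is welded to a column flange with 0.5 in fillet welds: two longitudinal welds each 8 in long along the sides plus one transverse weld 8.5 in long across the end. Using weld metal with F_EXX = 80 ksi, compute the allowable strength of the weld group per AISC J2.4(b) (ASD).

R_n/Ω ≈ 224 kips

t_e = 0.707 × 0.5 = 0.3535 in.
R_nwl = 0.6 × 80 × 0.3535 × 16 = 271.5 kips (longitudinal, 2 welds).
R_nwt = 0.6 × 80 × 0.3535 × 8.5 = 144.2 kips (transverse, base value).
(i) R_nwl + R_nwt = 415.7 kips; (ii) 0.85 R_nwl + 1.5 R_nwt = 447.1 kips.
R_n = max = 447.1 kips [governs: (ii)]; R_n/Ω = 223.6 kips.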